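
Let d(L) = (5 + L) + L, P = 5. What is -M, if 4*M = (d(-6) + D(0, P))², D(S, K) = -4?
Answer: -121/4 ≈ -30.250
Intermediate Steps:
d(L) = 5 + 2*L
M = 121/4 (M = ((5 + 2*(-6)) - 4)²/4 = ((5 - 12) - 4)²/4 = (-7 - 4)²/4 = (¼)*(-11)² = (¼)*121 = 121/4 ≈ 30.250)
-M = -1*121/4 = -121/4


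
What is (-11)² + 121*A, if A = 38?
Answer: 4719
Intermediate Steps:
(-11)² + 121*A = (-11)² + 121*38 = 121 + 4598 = 4719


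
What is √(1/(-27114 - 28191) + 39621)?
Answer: 2*√3366291534395/18435 ≈ 199.05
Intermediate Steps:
√(1/(-27114 - 28191) + 39621) = √(1/(-55305) + 39621) = √(-1/55305 + 39621) = √(2191239404/55305) = 2*√3366291534395/18435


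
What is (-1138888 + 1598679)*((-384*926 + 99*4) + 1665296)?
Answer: 602375867428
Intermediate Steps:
(-1138888 + 1598679)*((-384*926 + 99*4) + 1665296) = 459791*((-355584 + 396) + 1665296) = 459791*(-355188 + 1665296) = 459791*1310108 = 602375867428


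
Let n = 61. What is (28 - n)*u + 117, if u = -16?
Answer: 645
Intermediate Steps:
(28 - n)*u + 117 = (28 - 1*61)*(-16) + 117 = (28 - 61)*(-16) + 117 = -33*(-16) + 117 = 528 + 117 = 645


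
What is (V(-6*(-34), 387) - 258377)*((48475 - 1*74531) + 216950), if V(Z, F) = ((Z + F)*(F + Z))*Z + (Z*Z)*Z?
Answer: 15173135332234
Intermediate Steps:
V(Z, F) = Z³ + Z*(F + Z)² (V(Z, F) = ((F + Z)*(F + Z))*Z + Z²*Z = (F + Z)²*Z + Z³ = Z*(F + Z)² + Z³ = Z³ + Z*(F + Z)²)
(V(-6*(-34), 387) - 258377)*((48475 - 1*74531) + 216950) = ((-6*(-34))*((-6*(-34))² + (387 - 6*(-34))²) - 258377)*((48475 - 1*74531) + 216950) = (204*(204² + (387 + 204)²) - 258377)*((48475 - 74531) + 216950) = (204*(41616 + 591²) - 258377)*(-26056 + 216950) = (204*(41616 + 349281) - 258377)*190894 = (204*390897 - 258377)*190894 = (79742988 - 258377)*190894 = 79484611*190894 = 15173135332234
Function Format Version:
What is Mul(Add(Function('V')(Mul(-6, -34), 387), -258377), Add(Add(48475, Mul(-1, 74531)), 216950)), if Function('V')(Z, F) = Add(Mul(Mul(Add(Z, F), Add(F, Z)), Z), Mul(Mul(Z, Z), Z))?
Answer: 15173135332234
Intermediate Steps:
Function('V')(Z, F) = Add(Pow(Z, 3), Mul(Z, Pow(Add(F, Z), 2))) (Function('V')(Z, F) = Add(Mul(Mul(Add(F, Z), Add(F, Z)), Z), Mul(Pow(Z, 2), Z)) = Add(Mul(Pow(Add(F, Z), 2), Z), Pow(Z, 3)) = Add(Mul(Z, Pow(Add(F, Z), 2)), Pow(Z, 3)) = Add(Pow(Z, 3), Mul(Z, Pow(Add(F, Z), 2))))
Mul(Add(Function('V')(Mul(-6, -34), 387), -258377), Add(Add(48475, Mul(-1, 74531)), 216950)) = Mul(Add(Mul(Mul(-6, -34), Add(Pow(Mul(-6, -34), 2), Pow(Add(387, Mul(-6, -34)), 2))), -258377), Add(Add(48475, Mul(-1, 74531)), 216950)) = Mul(Add(Mul(204, Add(Pow(204, 2), Pow(Add(387, 204), 2))), -258377), Add(Add(48475, -74531), 216950)) = Mul(Add(Mul(204, Add(41616, Pow(591, 2))), -258377), Add(-26056, 216950)) = Mul(Add(Mul(204, Add(41616, 349281)), -258377), 190894) = Mul(Add(Mul(204, 390897), -258377), 190894) = Mul(Add(79742988, -258377), 190894) = Mul(79484611, 190894) = 15173135332234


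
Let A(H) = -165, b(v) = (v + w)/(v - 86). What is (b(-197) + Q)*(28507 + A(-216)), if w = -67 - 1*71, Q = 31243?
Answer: 250602911568/283 ≈ 8.8552e+8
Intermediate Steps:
w = -138 (w = -67 - 71 = -138)
b(v) = (-138 + v)/(-86 + v) (b(v) = (v - 138)/(v - 86) = (-138 + v)/(-86 + v))
(b(-197) + Q)*(28507 + A(-216)) = ((-138 - 197)/(-86 - 197) + 31243)*(28507 - 165) = (-335/(-283) + 31243)*28342 = (-1/283*(-335) + 31243)*28342 = (335/283 + 31243)*28342 = (8842104/283)*28342 = 250602911568/283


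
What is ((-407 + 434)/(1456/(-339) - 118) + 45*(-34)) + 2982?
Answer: 60187863/41458 ≈ 1451.8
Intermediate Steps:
((-407 + 434)/(1456/(-339) - 118) + 45*(-34)) + 2982 = (27/(1456*(-1/339) - 118) - 1530) + 2982 = (27/(-1456/339 - 118) - 1530) + 2982 = (27/(-41458/339) - 1530) + 2982 = (27*(-339/41458) - 1530) + 2982 = (-9153/41458 - 1530) + 2982 = -63439893/41458 + 2982 = 60187863/41458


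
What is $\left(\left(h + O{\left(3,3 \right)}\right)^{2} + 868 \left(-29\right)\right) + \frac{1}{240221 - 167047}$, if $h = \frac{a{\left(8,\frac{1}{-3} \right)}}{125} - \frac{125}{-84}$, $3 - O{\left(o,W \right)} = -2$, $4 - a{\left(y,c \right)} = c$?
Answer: $- \frac{101365097757306973}{4033716750000} \approx -25129.0$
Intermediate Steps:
$a{\left(y,c \right)} = 4 - c$
$O{\left(o,W \right)} = 5$ ($O{\left(o,W \right)} = 3 - -2 = 3 + 2 = 5$)
$h = \frac{15989}{10500}$ ($h = \frac{4 - \frac{1}{-3}}{125} - \frac{125}{-84} = \left(4 - - \frac{1}{3}\right) \frac{1}{125} - - \frac{125}{84} = \left(4 + \frac{1}{3}\right) \frac{1}{125} + \frac{125}{84} = \frac{13}{3} \cdot \frac{1}{125} + \frac{125}{84} = \frac{13}{375} + \frac{125}{84} = \frac{15989}{10500} \approx 1.5228$)
$\left(\left(h + O{\left(3,3 \right)}\right)^{2} + 868 \left(-29\right)\right) + \frac{1}{240221 - 167047} = \left(\left(\frac{15989}{10500} + 5\right)^{2} + 868 \left(-29\right)\right) + \frac{1}{240221 - 167047} = \left(\left(\frac{68489}{10500}\right)^{2} - 25172\right) + \frac{1}{73174} = \left(\frac{4690743121}{110250000} - 25172\right) + \frac{1}{73174} = - \frac{2770522256879}{110250000} + \frac{1}{73174} = - \frac{101365097757306973}{4033716750000}$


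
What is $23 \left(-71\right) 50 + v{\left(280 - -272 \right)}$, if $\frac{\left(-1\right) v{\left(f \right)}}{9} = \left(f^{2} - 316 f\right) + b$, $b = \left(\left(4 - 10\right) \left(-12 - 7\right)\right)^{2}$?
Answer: $-1371062$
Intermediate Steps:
$b = 12996$ ($b = \left(\left(-6\right) \left(-19\right)\right)^{2} = 114^{2} = 12996$)
$v{\left(f \right)} = -116964 - 9 f^{2} + 2844 f$ ($v{\left(f \right)} = - 9 \left(\left(f^{2} - 316 f\right) + 12996\right) = - 9 \left(12996 + f^{2} - 316 f\right) = -116964 - 9 f^{2} + 2844 f$)
$23 \left(-71\right) 50 + v{\left(280 - -272 \right)} = 23 \left(-71\right) 50 - \left(116964 - 2844 \left(280 - -272\right) + 9 \left(280 - -272\right)^{2}\right) = \left(-1633\right) 50 - \left(116964 - 2844 \left(280 + 272\right) + 9 \left(280 + 272\right)^{2}\right) = -81650 - \left(-1452924 + 2742336\right) = -81650 - 1289412 = -1371062$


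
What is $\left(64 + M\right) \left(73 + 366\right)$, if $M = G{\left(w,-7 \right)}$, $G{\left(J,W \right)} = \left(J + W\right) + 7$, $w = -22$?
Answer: $18438$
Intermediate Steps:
$G{\left(J,W \right)} = 7 + J + W$
$M = -22$ ($M = 7 - 22 - 7 = -22$)
$\left(64 + M\right) \left(73 + 366\right) = \left(64 - 22\right) \left(73 + 366\right) = 42 \cdot 439 = 18438$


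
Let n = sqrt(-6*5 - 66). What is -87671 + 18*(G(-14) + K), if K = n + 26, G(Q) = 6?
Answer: -87095 + 72*I*sqrt(6) ≈ -87095.0 + 176.36*I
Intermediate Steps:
n = 4*I*sqrt(6) (n = sqrt(-30 - 66) = sqrt(-96) = 4*I*sqrt(6) ≈ 9.798*I)
K = 26 + 4*I*sqrt(6) (K = 4*I*sqrt(6) + 26 = 26 + 4*I*sqrt(6) ≈ 26.0 + 9.798*I)
-87671 + 18*(G(-14) + K) = -87671 + 18*(6 + (26 + 4*I*sqrt(6))) = -87671 + 18*(32 + 4*I*sqrt(6)) = -87671 + (576 + 72*I*sqrt(6)) = -87095 + 72*I*sqrt(6)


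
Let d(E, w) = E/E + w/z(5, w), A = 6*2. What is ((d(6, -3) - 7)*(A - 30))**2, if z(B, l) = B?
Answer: 352836/25 ≈ 14113.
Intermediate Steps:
A = 12
d(E, w) = 1 + w/5 (d(E, w) = E/E + w/5 = 1 + w*(1/5) = 1 + w/5)
((d(6, -3) - 7)*(A - 30))**2 = (((1 + (1/5)*(-3)) - 7)*(12 - 30))**2 = (((1 - 3/5) - 7)*(-18))**2 = ((2/5 - 7)*(-18))**2 = (-33/5*(-18))**2 = (594/5)**2 = 352836/25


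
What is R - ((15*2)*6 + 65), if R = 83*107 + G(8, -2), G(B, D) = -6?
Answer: 8630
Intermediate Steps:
R = 8875 (R = 83*107 - 6 = 8881 - 6 = 8875)
R - ((15*2)*6 + 65) = 8875 - ((15*2)*6 + 65) = 8875 - (30*6 + 65) = 8875 - (180 + 65) = 8875 - 1*245 = 8875 - 245 = 8630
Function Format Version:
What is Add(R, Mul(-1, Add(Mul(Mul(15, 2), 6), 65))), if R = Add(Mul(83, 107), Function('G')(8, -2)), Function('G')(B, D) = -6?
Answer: 8630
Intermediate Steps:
R = 8875 (R = Add(Mul(83, 107), -6) = Add(8881, -6) = 8875)
Add(R, Mul(-1, Add(Mul(Mul(15, 2), 6), 65))) = Add(8875, Mul(-1, Add(Mul(Mul(15, 2), 6), 65))) = Add(8875, Mul(-1, Add(Mul(30, 6), 65))) = Add(8875, Mul(-1, Add(180, 65))) = Add(8875, Mul(-1, 245)) = Add(8875, -245) = 8630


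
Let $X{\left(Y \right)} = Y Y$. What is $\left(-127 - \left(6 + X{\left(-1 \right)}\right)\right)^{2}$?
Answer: $17956$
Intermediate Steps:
$X{\left(Y \right)} = Y^{2}$
$\left(-127 - \left(6 + X{\left(-1 \right)}\right)\right)^{2} = \left(-127 - 7\right)^{2} = \left(-134\right)^{2} = 17956$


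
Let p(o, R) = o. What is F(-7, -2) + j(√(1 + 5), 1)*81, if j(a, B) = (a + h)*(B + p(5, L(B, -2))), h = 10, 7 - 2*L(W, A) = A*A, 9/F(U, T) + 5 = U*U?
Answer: 213849/44 + 486*√6 ≈ 6050.7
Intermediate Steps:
F(U, T) = 9/(-5 + U²) (F(U, T) = 9/(-5 + U*U) = 9/(-5 + U²))
L(W, A) = 7/2 - A²/2 (L(W, A) = 7/2 - A*A/2 = 7/2 - A²/2)
j(a, B) = (5 + B)*(10 + a) (j(a, B) = (a + 10)*(B + 5) = (10 + a)*(5 + B) = (5 + B)*(10 + a))
F(-7, -2) + j(√(1 + 5), 1)*81 = 9/(-5 + (-7)²) + (50 + 5*√(1 + 5) + 10*1 + 1*√(1 + 5))*81 = 9/(-5 + 49) + (50 + 5*√6 + 10 + 1*√6)*81 = 9/44 + (50 + 5*√6 + 10 + √6)*81 = 9*(1/44) + (60 + 6*√6)*81 = 9/44 + (4860 + 486*√6) = 213849/44 + 486*√6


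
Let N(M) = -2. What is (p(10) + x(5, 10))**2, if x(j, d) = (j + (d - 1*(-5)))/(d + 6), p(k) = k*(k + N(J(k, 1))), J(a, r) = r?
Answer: 105625/16 ≈ 6601.6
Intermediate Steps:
p(k) = k*(-2 + k) (p(k) = k*(k - 2) = k*(-2 + k))
x(j, d) = (5 + d + j)/(6 + d) (x(j, d) = (j + (d + 5))/(6 + d) = (j + (5 + d))/(6 + d) = (5 + d + j)/(6 + d))
(p(10) + x(5, 10))**2 = (10*(-2 + 10) + (5 + 10 + 5)/(6 + 10))**2 = (10*8 + 20/16)**2 = (80 + (1/16)*20)**2 = (80 + 5/4)**2 = (325/4)**2 = 105625/16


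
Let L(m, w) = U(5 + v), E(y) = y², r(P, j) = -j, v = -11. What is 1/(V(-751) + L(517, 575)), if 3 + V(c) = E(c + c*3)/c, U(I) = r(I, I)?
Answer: -1/12013 ≈ -8.3243e-5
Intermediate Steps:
U(I) = -I
L(m, w) = 6 (L(m, w) = -(5 - 11) = -1*(-6) = 6)
V(c) = -3 + 16*c (V(c) = -3 + (c + c*3)²/c = -3 + (c + 3*c)²/c = -3 + (4*c)²/c = -3 + (16*c²)/c = -3 + 16*c)
1/(V(-751) + L(517, 575)) = 1/((-3 + 16*(-751)) + 6) = 1/((-3 - 12016) + 6) = 1/(-12019 + 6) = 1/(-12013) = -1/12013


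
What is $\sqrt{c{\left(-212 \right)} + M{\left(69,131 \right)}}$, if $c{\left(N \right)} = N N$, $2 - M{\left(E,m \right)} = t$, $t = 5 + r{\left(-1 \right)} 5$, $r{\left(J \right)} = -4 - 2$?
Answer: $\sqrt{44971} \approx 212.06$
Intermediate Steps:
$r{\left(J \right)} = -6$ ($r{\left(J \right)} = -4 - 2 = -6$)
$t = -25$ ($t = 5 - 30 = -25$)
$M{\left(E,m \right)} = 27$ ($M{\left(E,m \right)} = 2 - -25 = 2 + 25 = 27$)
$c{\left(N \right)} = N^{2}$
$\sqrt{c{\left(-212 \right)} + M{\left(69,131 \right)}} = \sqrt{\left(-212\right)^{2} + 27} = \sqrt{44944 + 27} = \sqrt{44971}$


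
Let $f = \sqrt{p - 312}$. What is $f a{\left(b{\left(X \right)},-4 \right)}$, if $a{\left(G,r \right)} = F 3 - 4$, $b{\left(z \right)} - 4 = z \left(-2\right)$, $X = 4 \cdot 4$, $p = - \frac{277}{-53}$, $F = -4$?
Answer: $- \frac{16 i \sqrt{861727}}{53} \approx - 280.24 i$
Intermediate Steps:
$p = \frac{277}{53}$ ($p = \left(-277\right) \left(- \frac{1}{53}\right) = \frac{277}{53} \approx 5.2264$)
$X = 16$
$f = \frac{i \sqrt{861727}}{53}$ ($f = \sqrt{\frac{277}{53} - 312} = \sqrt{- \frac{16259}{53}} = \frac{i \sqrt{861727}}{53} \approx 17.515 i$)
$b{\left(z \right)} = 4 - 2 z$ ($b{\left(z \right)} = 4 + z \left(-2\right) = 4 - 2 z$)
$a{\left(G,r \right)} = -16$ ($a{\left(G,r \right)} = \left(-4\right) 3 - 4 = -12 - 4 = -16$)
$f a{\left(b{\left(X \right)},-4 \right)} = \frac{i \sqrt{861727}}{53} \left(-16\right) = - \frac{16 i \sqrt{861727}}{53}$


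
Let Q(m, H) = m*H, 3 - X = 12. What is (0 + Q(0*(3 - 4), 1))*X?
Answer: 0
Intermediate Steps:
X = -9 (X = 3 - 1*12 = 3 - 12 = -9)
Q(m, H) = H*m
(0 + Q(0*(3 - 4), 1))*X = (0 + 1*(0*(3 - 4)))*(-9) = (0 + 1*(0*(-1)))*(-9) = (0 + 1*0)*(-9) = (0 + 0)*(-9) = 0*(-9) = 0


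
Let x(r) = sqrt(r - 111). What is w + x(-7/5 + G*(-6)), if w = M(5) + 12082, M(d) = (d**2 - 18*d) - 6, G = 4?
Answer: 12011 + I*sqrt(3410)/5 ≈ 12011.0 + 11.679*I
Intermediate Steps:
x(r) = sqrt(-111 + r)
M(d) = -6 + d**2 - 18*d
w = 12011 (w = (-6 + 5**2 - 18*5) + 12082 = (-6 + 25 - 90) + 12082 = -71 + 12082 = 12011)
w + x(-7/5 + G*(-6)) = 12011 + sqrt(-111 + (-7/5 + 4*(-6))) = 12011 + sqrt(-111 + (-7*1/5 - 24)) = 12011 + sqrt(-111 + (-7/5 - 24)) = 12011 + sqrt(-111 - 127/5) = 12011 + sqrt(-682/5) = 12011 + I*sqrt(3410)/5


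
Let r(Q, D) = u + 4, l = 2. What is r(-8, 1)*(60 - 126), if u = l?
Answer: -396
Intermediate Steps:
u = 2
r(Q, D) = 6 (r(Q, D) = 2 + 4 = 6)
r(-8, 1)*(60 - 126) = 6*(60 - 126) = 6*(-66) = -396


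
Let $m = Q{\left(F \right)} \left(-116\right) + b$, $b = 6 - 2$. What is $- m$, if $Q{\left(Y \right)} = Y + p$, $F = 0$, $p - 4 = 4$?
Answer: $924$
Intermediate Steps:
$p = 8$ ($p = 4 + 4 = 8$)
$Q{\left(Y \right)} = 8 + Y$ ($Q{\left(Y \right)} = Y + 8 = 8 + Y$)
$b = 4$ ($b = 6 - 2 = 4$)
$m = -924$ ($m = \left(8 + 0\right) \left(-116\right) + 4 = 8 \left(-116\right) + 4 = -928 + 4 = -924$)
$- m = \left(-1\right) \left(-924\right) = 924$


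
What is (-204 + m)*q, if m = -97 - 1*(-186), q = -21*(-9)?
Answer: -21735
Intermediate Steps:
q = 189
m = 89 (m = -97 + 186 = 89)
(-204 + m)*q = (-204 + 89)*189 = -115*189 = -21735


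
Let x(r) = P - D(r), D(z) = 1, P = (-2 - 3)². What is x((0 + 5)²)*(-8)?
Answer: -192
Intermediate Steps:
P = 25 (P = (-5)² = 25)
x(r) = 24 (x(r) = 25 - 1*1 = 25 - 1 = 24)
x((0 + 5)²)*(-8) = 24*(-8) = -192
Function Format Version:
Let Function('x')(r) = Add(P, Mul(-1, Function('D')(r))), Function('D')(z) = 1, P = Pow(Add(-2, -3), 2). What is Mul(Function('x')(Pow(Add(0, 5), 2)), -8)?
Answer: -192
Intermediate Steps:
P = 25 (P = Pow(-5, 2) = 25)
Function('x')(r) = 24 (Function('x')(r) = Add(25, Mul(-1, 1)) = Add(25, -1) = 24)
Mul(Function('x')(Pow(Add(0, 5), 2)), -8) = Mul(24, -8) = -192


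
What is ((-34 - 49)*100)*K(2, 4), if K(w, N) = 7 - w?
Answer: -41500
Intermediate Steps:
((-34 - 49)*100)*K(2, 4) = ((-34 - 49)*100)*(7 - 1*2) = (-83*100)*(7 - 2) = -8300*5 = -41500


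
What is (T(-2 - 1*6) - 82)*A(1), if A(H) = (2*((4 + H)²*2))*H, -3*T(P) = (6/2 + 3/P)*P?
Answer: -7500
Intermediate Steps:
T(P) = -P*(3 + 3/P)/3 (T(P) = -(6/2 + 3/P)*P/3 = -(6*(½) + 3/P)*P/3 = -(3 + 3/P)*P/3 = -P*(3 + 3/P)/3)
A(H) = 4*H*(4 + H)² (A(H) = (2*(2*(4 + H)²))*H = (4*(4 + H)²)*H = 4*H*(4 + H)²)
(T(-2 - 1*6) - 82)*A(1) = ((-1 - (-2 - 1*6)) - 82)*(4*1*(4 + 1)²) = ((-1 - (-2 - 6)) - 82)*(4*1*5²) = ((-1 - 1*(-8)) - 82)*(4*1*25) = ((-1 + 8) - 82)*100 = (7 - 82)*100 = -75*100 = -7500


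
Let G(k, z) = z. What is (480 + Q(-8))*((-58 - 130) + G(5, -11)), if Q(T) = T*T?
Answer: -108256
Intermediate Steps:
Q(T) = T**2
(480 + Q(-8))*((-58 - 130) + G(5, -11)) = (480 + (-8)**2)*((-58 - 130) - 11) = (480 + 64)*(-188 - 11) = 544*(-199) = -108256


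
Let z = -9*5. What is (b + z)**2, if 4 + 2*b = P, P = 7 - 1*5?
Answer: 2116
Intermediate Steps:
z = -45
P = 2 (P = 7 - 5 = 2)
b = -1 (b = -2 + (1/2)*2 = -2 + 1 = -1)
(b + z)**2 = (-1 - 45)**2 = (-46)**2 = 2116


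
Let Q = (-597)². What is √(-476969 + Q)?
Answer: 4*I*√7535 ≈ 347.22*I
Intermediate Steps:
Q = 356409
√(-476969 + Q) = √(-476969 + 356409) = √(-120560) = 4*I*√7535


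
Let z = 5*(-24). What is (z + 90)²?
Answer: 900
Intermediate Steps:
z = -120
(z + 90)² = (-120 + 90)² = (-30)² = 900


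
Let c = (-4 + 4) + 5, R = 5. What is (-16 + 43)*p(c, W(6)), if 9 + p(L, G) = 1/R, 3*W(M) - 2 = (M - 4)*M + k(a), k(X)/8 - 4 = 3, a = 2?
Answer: -1188/5 ≈ -237.60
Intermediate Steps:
k(X) = 56 (k(X) = 32 + 8*3 = 32 + 24 = 56)
c = 5 (c = 0 + 5 = 5)
W(M) = 58/3 + M*(-4 + M)/3 (W(M) = ⅔ + ((M - 4)*M + 56)/3 = ⅔ + ((-4 + M)*M + 56)/3 = ⅔ + (M*(-4 + M) + 56)/3 = ⅔ + (56 + M*(-4 + M))/3 = ⅔ + (56/3 + M*(-4 + M)/3) = 58/3 + M*(-4 + M)/3)
p(L, G) = -44/5 (p(L, G) = -9 + 1/5 = -9 + ⅕ = -44/5)
(-16 + 43)*p(c, W(6)) = (-16 + 43)*(-44/5) = 27*(-44/5) = -1188/5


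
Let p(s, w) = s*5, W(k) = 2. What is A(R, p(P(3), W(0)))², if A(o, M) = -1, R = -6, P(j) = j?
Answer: 1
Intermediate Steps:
p(s, w) = 5*s
A(R, p(P(3), W(0)))² = (-1)² = 1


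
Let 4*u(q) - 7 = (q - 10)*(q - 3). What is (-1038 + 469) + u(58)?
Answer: 371/4 ≈ 92.750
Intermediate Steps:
u(q) = 7/4 + (-10 + q)*(-3 + q)/4 (u(q) = 7/4 + ((q - 10)*(q - 3))/4 = 7/4 + ((-10 + q)*(-3 + q))/4 = 7/4 + (-10 + q)*(-3 + q)/4)
(-1038 + 469) + u(58) = (-1038 + 469) + (37/4 - 13/4*58 + (¼)*58²) = -569 + (37/4 - 377/2 + (¼)*3364) = -569 + (37/4 - 377/2 + 841) = -569 + 2647/4 = 371/4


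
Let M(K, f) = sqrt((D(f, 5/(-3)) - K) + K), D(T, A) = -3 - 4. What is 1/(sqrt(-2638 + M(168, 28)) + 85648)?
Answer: 1/(85648 + sqrt(-2638 + I*sqrt(7))) ≈ 1.1676e-5 - 7.0e-9*I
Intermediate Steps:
D(T, A) = -7
M(K, f) = I*sqrt(7) (M(K, f) = sqrt((-7 - K) + K) = sqrt(-7) = I*sqrt(7))
1/(sqrt(-2638 + M(168, 28)) + 85648) = 1/(sqrt(-2638 + I*sqrt(7)) + 85648) = 1/(85648 + sqrt(-2638 + I*sqrt(7)))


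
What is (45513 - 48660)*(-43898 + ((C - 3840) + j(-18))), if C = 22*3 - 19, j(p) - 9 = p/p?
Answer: 150052107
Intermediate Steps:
j(p) = 10 (j(p) = 9 + p/p = 9 + 1 = 10)
C = 47 (C = 66 - 19 = 47)
(45513 - 48660)*(-43898 + ((C - 3840) + j(-18))) = (45513 - 48660)*(-43898 + ((47 - 3840) + 10)) = -3147*(-43898 + (-3793 + 10)) = -3147*(-43898 - 3783) = -3147*(-47681) = 150052107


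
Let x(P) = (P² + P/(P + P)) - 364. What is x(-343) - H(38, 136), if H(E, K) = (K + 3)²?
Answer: 195929/2 ≈ 97965.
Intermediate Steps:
x(P) = -727/2 + P² (x(P) = (P² + P/((2*P))) - 364 = (P² + (1/(2*P))*P) - 364 = (P² + ½) - 364 = (½ + P²) - 364 = -727/2 + P²)
H(E, K) = (3 + K)²
x(-343) - H(38, 136) = (-727/2 + (-343)²) - (3 + 136)² = (-727/2 + 117649) - 1*139² = 234571/2 - 1*19321 = 234571/2 - 19321 = 195929/2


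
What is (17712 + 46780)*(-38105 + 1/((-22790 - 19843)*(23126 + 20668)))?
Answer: -2294131582942067906/933534801 ≈ -2.4575e+9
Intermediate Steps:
(17712 + 46780)*(-38105 + 1/((-22790 - 19843)*(23126 + 20668))) = 64492*(-38105 + 1/(-42633*43794)) = 64492*(-38105 + 1/(-1867069602)) = 64492*(-38105 - 1/1867069602) = 64492*(-71144687184211/1867069602) = -2294131582942067906/933534801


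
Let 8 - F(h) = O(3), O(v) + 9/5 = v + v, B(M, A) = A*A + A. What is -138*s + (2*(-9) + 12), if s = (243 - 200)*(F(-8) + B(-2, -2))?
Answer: -172116/5 ≈ -34423.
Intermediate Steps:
B(M, A) = A + A² (B(M, A) = A² + A = A + A²)
O(v) = -9/5 + 2*v (O(v) = -9/5 + (v + v) = -9/5 + 2*v)
F(h) = 19/5 (F(h) = 8 - (-9/5 + 2*3) = 8 - (-9/5 + 6) = 8 - 1*21/5 = 8 - 21/5 = 19/5)
s = 1247/5 (s = (243 - 200)*(19/5 - 2*(1 - 2)) = 43*(19/5 - 2*(-1)) = 43*(19/5 + 2) = 43*(29/5) = 1247/5 ≈ 249.40)
-138*s + (2*(-9) + 12) = -138*1247/5 + (2*(-9) + 12) = -172086/5 + (-18 + 12) = -172086/5 - 6 = -172116/5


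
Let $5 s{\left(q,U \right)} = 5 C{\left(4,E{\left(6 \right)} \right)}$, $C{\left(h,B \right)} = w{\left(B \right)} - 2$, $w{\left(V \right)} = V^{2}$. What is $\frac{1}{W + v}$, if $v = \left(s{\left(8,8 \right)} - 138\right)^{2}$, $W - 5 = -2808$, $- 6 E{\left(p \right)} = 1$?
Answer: $\frac{1296}{21758833} \approx 5.9562 \cdot 10^{-5}$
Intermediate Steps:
$E{\left(p \right)} = - \frac{1}{6}$ ($E{\left(p \right)} = \left(- \frac{1}{6}\right) 1 = - \frac{1}{6}$)
$C{\left(h,B \right)} = -2 + B^{2}$ ($C{\left(h,B \right)} = B^{2} - 2 = -2 + B^{2}$)
$W = -2803$ ($W = 5 - 2808 = -2803$)
$s{\left(q,U \right)} = - \frac{71}{36}$ ($s{\left(q,U \right)} = \frac{5 \left(-2 + \left(- \frac{1}{6}\right)^{2}\right)}{5} = \frac{5 \left(-2 + \frac{1}{36}\right)}{5} = \frac{5 \left(- \frac{71}{36}\right)}{5} = \frac{1}{5} \left(- \frac{355}{36}\right) = - \frac{71}{36}$)
$v = \frac{25391521}{1296}$ ($v = \left(- \frac{71}{36} - 138\right)^{2} = \left(- \frac{5039}{36}\right)^{2} = \frac{25391521}{1296} \approx 19592.0$)
$\frac{1}{W + v} = \frac{1}{-2803 + \frac{25391521}{1296}} = \frac{1}{\frac{21758833}{1296}} = \frac{1296}{21758833}$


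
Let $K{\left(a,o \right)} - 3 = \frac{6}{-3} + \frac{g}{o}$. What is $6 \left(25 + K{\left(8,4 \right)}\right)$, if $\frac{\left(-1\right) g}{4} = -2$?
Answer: $168$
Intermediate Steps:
$g = 8$ ($g = \left(-4\right) \left(-2\right) = 8$)
$K{\left(a,o \right)} = 1 + \frac{8}{o}$ ($K{\left(a,o \right)} = 3 + \left(\frac{6}{-3} + \frac{8}{o}\right) = 3 + \left(6 \left(- \frac{1}{3}\right) + \frac{8}{o}\right) = 3 - \left(2 - \frac{8}{o}\right) = 1 + \frac{8}{o}$)
$6 \left(25 + K{\left(8,4 \right)}\right) = 6 \left(25 + \frac{8 + 4}{4}\right) = 6 \left(25 + \frac{1}{4} \cdot 12\right) = 6 \left(25 + 3\right) = 6 \cdot 28 = 168$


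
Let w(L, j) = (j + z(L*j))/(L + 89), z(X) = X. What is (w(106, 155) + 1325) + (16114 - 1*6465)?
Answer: 431303/39 ≈ 11059.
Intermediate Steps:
w(L, j) = (j + L*j)/(89 + L) (w(L, j) = (j + L*j)/(L + 89) = (j + L*j)/(89 + L))
(w(106, 155) + 1325) + (16114 - 1*6465) = (155*(1 + 106)/(89 + 106) + 1325) + (16114 - 1*6465) = (155*107/195 + 1325) + (16114 - 6465) = (155*(1/195)*107 + 1325) + 9649 = (3317/39 + 1325) + 9649 = 54992/39 + 9649 = 431303/39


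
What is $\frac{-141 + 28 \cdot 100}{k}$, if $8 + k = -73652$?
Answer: $- \frac{2659}{73660} \approx -0.036098$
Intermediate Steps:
$k = -73660$ ($k = -8 - 73652 = -73660$)
$\frac{-141 + 28 \cdot 100}{k} = \frac{-141 + 28 \cdot 100}{-73660} = \left(-141 + 2800\right) \left(- \frac{1}{73660}\right) = 2659 \left(- \frac{1}{73660}\right) = - \frac{2659}{73660}$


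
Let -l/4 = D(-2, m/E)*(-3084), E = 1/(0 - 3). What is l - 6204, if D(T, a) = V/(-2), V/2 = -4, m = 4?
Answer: 43140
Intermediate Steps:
V = -8 (V = 2*(-4) = -8)
E = -1/3 (E = 1/(-3) = -1/3 ≈ -0.33333)
D(T, a) = 4 (D(T, a) = -8/(-2) = -8*(-1/2) = 4)
l = 49344 (l = -16*(-3084) = -4*(-12336) = 49344)
l - 6204 = 49344 - 6204 = 43140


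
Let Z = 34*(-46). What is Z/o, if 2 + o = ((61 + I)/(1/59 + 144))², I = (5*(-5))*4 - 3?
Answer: 56459625038/69128767 ≈ 816.73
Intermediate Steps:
I = -103 (I = -25*4 - 3 = -100 - 3 = -103)
Z = -1564
o = -138257534/72199009 (o = -2 + ((61 - 103)/(1/59 + 144))² = -2 + (-42/(1/59 + 144))² = -2 + (-42/8497/59)² = -2 + (-42*59/8497)² = -2 + (-2478/8497)² = -2 + 6140484/72199009 = -138257534/72199009 ≈ -1.9150)
Z/o = -1564/(-138257534/72199009) = -1564*(-72199009/138257534) = 56459625038/69128767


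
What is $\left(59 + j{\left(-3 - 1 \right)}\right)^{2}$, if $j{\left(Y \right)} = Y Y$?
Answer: $5625$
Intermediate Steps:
$j{\left(Y \right)} = Y^{2}$
$\left(59 + j{\left(-3 - 1 \right)}\right)^{2} = \left(59 + \left(-3 - 1\right)^{2}\right)^{2} = \left(59 + \left(-4\right)^{2}\right)^{2} = \left(59 + 16\right)^{2} = 75^{2} = 5625$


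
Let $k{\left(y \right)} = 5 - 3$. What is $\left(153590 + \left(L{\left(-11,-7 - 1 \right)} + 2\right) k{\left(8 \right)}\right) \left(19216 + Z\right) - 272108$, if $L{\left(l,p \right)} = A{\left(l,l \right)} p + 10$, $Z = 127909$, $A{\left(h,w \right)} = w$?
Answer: $22626081642$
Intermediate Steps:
$k{\left(y \right)} = 2$ ($k{\left(y \right)} = 5 - 3 = 2$)
$L{\left(l,p \right)} = 10 + l p$ ($L{\left(l,p \right)} = l p + 10 = 10 + l p$)
$\left(153590 + \left(L{\left(-11,-7 - 1 \right)} + 2\right) k{\left(8 \right)}\right) \left(19216 + Z\right) - 272108 = \left(153590 + \left(\left(10 - 11 \left(-7 - 1\right)\right) + 2\right) 2\right) \left(19216 + 127909\right) - 272108 = \left(153590 + \left(\left(10 - 11 \left(-7 - 1\right)\right) + 2\right) 2\right) 147125 - 272108 = \left(153590 + \left(\left(10 - -88\right) + 2\right) 2\right) 147125 - 272108 = \left(153590 + \left(\left(10 + 88\right) + 2\right) 2\right) 147125 - 272108 = \left(153590 + \left(98 + 2\right) 2\right) 147125 - 272108 = \left(153590 + 100 \cdot 2\right) 147125 - 272108 = \left(153590 + 200\right) 147125 - 272108 = 153790 \cdot 147125 - 272108 = 22626353750 - 272108 = 22626081642$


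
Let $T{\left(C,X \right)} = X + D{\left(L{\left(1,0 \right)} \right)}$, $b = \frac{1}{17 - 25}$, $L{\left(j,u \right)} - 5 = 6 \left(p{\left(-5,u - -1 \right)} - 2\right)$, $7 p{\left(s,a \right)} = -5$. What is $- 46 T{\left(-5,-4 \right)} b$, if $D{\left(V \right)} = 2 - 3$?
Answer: $- \frac{115}{4} \approx -28.75$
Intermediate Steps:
$p{\left(s,a \right)} = - \frac{5}{7}$ ($p{\left(s,a \right)} = \frac{1}{7} \left(-5\right) = - \frac{5}{7}$)
$L{\left(j,u \right)} = - \frac{79}{7}$ ($L{\left(j,u \right)} = 5 + 6 \left(- \frac{5}{7} - 2\right) = 5 + 6 \left(- \frac{19}{7}\right) = 5 - \frac{114}{7} = - \frac{79}{7}$)
$D{\left(V \right)} = -1$ ($D{\left(V \right)} = 2 - 3 = -1$)
$b = - \frac{1}{8}$ ($b = \frac{1}{-8} = - \frac{1}{8} \approx -0.125$)
$T{\left(C,X \right)} = -1 + X$ ($T{\left(C,X \right)} = X - 1 = -1 + X$)
$- 46 T{\left(-5,-4 \right)} b = - 46 \left(-1 - 4\right) \left(- \frac{1}{8}\right) = \left(-46\right) \left(-5\right) \left(- \frac{1}{8}\right) = 230 \left(- \frac{1}{8}\right) = - \frac{115}{4}$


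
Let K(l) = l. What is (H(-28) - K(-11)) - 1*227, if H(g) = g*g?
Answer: 568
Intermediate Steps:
H(g) = g**2
(H(-28) - K(-11)) - 1*227 = ((-28)**2 - 1*(-11)) - 1*227 = (784 + 11) - 227 = 795 - 227 = 568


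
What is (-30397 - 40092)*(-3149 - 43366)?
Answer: 3278795835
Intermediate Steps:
(-30397 - 40092)*(-3149 - 43366) = -70489*(-46515) = 3278795835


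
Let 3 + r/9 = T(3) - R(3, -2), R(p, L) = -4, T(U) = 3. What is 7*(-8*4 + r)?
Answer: 28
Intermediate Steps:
r = 36 (r = -27 + 9*(3 - 1*(-4)) = -27 + 9*(3 + 4) = -27 + 9*7 = -27 + 63 = 36)
7*(-8*4 + r) = 7*(-8*4 + 36) = 7*(-32 + 36) = 7*4 = 28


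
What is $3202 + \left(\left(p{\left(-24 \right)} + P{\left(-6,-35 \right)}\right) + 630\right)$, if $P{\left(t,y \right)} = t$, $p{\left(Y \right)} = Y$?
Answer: $3802$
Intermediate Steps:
$3202 + \left(\left(p{\left(-24 \right)} + P{\left(-6,-35 \right)}\right) + 630\right) = 3202 + \left(\left(-24 - 6\right) + 630\right) = 3202 + \left(-30 + 630\right) = 3202 + 600 = 3802$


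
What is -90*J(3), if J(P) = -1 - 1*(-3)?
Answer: -180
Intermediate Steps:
J(P) = 2 (J(P) = -1 + 3 = 2)
-90*J(3) = -90*2 = -180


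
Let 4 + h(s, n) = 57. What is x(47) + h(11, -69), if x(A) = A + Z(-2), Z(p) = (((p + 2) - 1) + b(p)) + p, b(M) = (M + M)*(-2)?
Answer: 105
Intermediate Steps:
b(M) = -4*M (b(M) = (2*M)*(-2) = -4*M)
Z(p) = 1 - 2*p (Z(p) = (((p + 2) - 1) - 4*p) + p = (((2 + p) - 1) - 4*p) + p = ((1 + p) - 4*p) + p = (1 - 3*p) + p = 1 - 2*p)
x(A) = 5 + A (x(A) = A + (1 - 2*(-2)) = A + (1 + 4) = A + 5 = 5 + A)
h(s, n) = 53 (h(s, n) = -4 + 57 = 53)
x(47) + h(11, -69) = (5 + 47) + 53 = 52 + 53 = 105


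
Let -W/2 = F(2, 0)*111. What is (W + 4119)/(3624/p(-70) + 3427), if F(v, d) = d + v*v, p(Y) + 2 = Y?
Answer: 9693/10130 ≈ 0.95686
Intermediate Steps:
p(Y) = -2 + Y
F(v, d) = d + v**2
W = -888 (W = -2*(0 + 2**2)*111 = -2*(0 + 4)*111 = -8*111 = -2*444 = -888)
(W + 4119)/(3624/p(-70) + 3427) = (-888 + 4119)/(3624/(-2 - 70) + 3427) = 3231/(3624/(-72) + 3427) = 3231/(3624*(-1/72) + 3427) = 3231/(-151/3 + 3427) = 3231/(10130/3) = 3231*(3/10130) = 9693/10130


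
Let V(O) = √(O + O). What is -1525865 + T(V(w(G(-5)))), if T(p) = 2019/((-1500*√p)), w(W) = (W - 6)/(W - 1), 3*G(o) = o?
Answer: -1525865 - 673*√2*23^(¾)/11500 ≈ -1.5259e+6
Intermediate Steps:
G(o) = o/3
w(W) = (-6 + W)/(-1 + W)
V(O) = √2*√O (V(O) = √(2*O) = √2*√O)
T(p) = -673/(500*√p) (T(p) = 2019*(-1/(1500*√p)) = -673/(500*√p))
-1525865 + T(V(w(G(-5)))) = -1525865 - 673*2^(¾)*(3^(¼)*23^(¾)/(23*(-1/(-1 + (⅓)*(-5)))^(¼)))/2/500 = -1525865 - 673*2^(¾)*(3^(¼)*23^(¾)/(23*(-1/(-1 - 5/3))^(¼)))/2/500 = -1525865 - 673*2^(¾)*(3^(¼)*23^(¾)/(23*(-1/(-8/3))^(¼)))/2/500 = -1525865 - 673*2^(¾)*(46^(¾)/23)/2/500 = -1525865 - 673*√2*23^(¾)/23/500 = -1525865 - 673*√2*23^(¾)/11500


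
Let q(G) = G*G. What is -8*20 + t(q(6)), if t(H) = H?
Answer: -124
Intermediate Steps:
q(G) = G²
-8*20 + t(q(6)) = -8*20 + 6² = -160 + 36 = -124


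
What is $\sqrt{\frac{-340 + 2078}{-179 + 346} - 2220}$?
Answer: $\frac{i \sqrt{61623334}}{167} \approx 47.006 i$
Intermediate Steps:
$\sqrt{\frac{-340 + 2078}{-179 + 346} - 2220} = \sqrt{\frac{1738}{167} - 2220} = \sqrt{- \frac{369002}{167}} = \frac{i \sqrt{61623334}}{167}$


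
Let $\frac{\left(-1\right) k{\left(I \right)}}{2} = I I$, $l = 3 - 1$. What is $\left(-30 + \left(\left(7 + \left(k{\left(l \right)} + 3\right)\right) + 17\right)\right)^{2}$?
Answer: $121$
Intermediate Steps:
$l = 2$
$k{\left(I \right)} = - 2 I^{2}$ ($k{\left(I \right)} = - 2 I I = - 2 I^{2}$)
$\left(-30 + \left(\left(7 + \left(k{\left(l \right)} + 3\right)\right) + 17\right)\right)^{2} = \left(-30 + \left(\left(7 + \left(- 2 \cdot 2^{2} + 3\right)\right) + 17\right)\right)^{2} = \left(-30 + \left(\left(7 + \left(\left(-2\right) 4 + 3\right)\right) + 17\right)\right)^{2} = \left(-30 + \left(\left(7 + \left(-8 + 3\right)\right) + 17\right)\right)^{2} = \left(-30 + \left(\left(7 - 5\right) + 17\right)\right)^{2} = \left(-30 + \left(2 + 17\right)\right)^{2} = \left(-30 + 19\right)^{2} = \left(-11\right)^{2} = 121$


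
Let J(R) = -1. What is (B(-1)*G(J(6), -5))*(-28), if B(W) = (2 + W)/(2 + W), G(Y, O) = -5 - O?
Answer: 0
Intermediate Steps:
B(W) = 1
(B(-1)*G(J(6), -5))*(-28) = (1*(-5 - 1*(-5)))*(-28) = (1*(-5 + 5))*(-28) = (1*0)*(-28) = 0*(-28) = 0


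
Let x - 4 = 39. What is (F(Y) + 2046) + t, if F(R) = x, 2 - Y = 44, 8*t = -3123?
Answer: 13589/8 ≈ 1698.6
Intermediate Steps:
t = -3123/8 (t = (1/8)*(-3123) = -3123/8 ≈ -390.38)
x = 43 (x = 4 + 39 = 43)
Y = -42 (Y = 2 - 1*44 = 2 - 44 = -42)
F(R) = 43
(F(Y) + 2046) + t = (43 + 2046) - 3123/8 = 2089 - 3123/8 = 13589/8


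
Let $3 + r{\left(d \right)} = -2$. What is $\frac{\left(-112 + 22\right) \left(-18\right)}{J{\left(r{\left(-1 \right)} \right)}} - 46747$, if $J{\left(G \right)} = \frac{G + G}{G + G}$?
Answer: $-45127$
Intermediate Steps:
$r{\left(d \right)} = -5$ ($r{\left(d \right)} = -3 - 2 = -5$)
$J{\left(G \right)} = 1$ ($J{\left(G \right)} = \frac{2 G}{2 G} = 2 G \frac{1}{2 G} = 1$)
$\frac{\left(-112 + 22\right) \left(-18\right)}{J{\left(r{\left(-1 \right)} \right)}} - 46747 = \frac{\left(-112 + 22\right) \left(-18\right)}{1} - 46747 = \left(-90\right) \left(-18\right) 1 - 46747 = 1620 \cdot 1 - 46747 = 1620 - 46747 = -45127$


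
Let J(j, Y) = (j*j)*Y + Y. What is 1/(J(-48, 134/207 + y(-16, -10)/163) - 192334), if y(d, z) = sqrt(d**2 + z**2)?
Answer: -54316225393461/10365790002666124939 - 16099012035*sqrt(89)/20731580005332249878 ≈ -5.2473e-6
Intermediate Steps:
J(j, Y) = Y + Y*j**2 (J(j, Y) = j**2*Y + Y = Y*j**2 + Y = Y + Y*j**2)
1/(J(-48, 134/207 + y(-16, -10)/163) - 192334) = 1/((134/207 + sqrt((-16)**2 + (-10)**2)/163)*(1 + (-48)**2) - 192334) = 1/((134*(1/207) + sqrt(256 + 100)*(1/163))*(1 + 2304) - 192334) = 1/((134/207 + sqrt(356)*(1/163))*2305 - 192334) = 1/((134/207 + (2*sqrt(89))*(1/163))*2305 - 192334) = 1/((134/207 + 2*sqrt(89)/163)*2305 - 192334) = 1/((308870/207 + 4610*sqrt(89)/163) - 192334) = 1/(-39504268/207 + 4610*sqrt(89)/163)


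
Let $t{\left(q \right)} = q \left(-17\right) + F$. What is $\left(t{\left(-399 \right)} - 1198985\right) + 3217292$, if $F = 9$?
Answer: $2025099$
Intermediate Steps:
$t{\left(q \right)} = 9 - 17 q$ ($t{\left(q \right)} = q \left(-17\right) + 9 = - 17 q + 9 = 9 - 17 q$)
$\left(t{\left(-399 \right)} - 1198985\right) + 3217292 = \left(\left(9 - -6783\right) - 1198985\right) + 3217292 = \left(\left(9 + 6783\right) - 1198985\right) + 3217292 = \left(6792 - 1198985\right) + 3217292 = -1192193 + 3217292 = 2025099$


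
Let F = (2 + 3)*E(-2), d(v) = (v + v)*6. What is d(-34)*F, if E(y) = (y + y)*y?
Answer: -16320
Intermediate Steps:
d(v) = 12*v (d(v) = (2*v)*6 = 12*v)
E(y) = 2*y² (E(y) = (2*y)*y = 2*y²)
F = 40 (F = (2 + 3)*(2*(-2)²) = 5*(2*4) = 5*8 = 40)
d(-34)*F = (12*(-34))*40 = -408*40 = -16320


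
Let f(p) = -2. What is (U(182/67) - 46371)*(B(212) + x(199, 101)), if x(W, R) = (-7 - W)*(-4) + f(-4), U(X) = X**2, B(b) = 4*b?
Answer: -347570912650/4489 ≈ -7.7427e+7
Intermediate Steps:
x(W, R) = 26 + 4*W (x(W, R) = (-7 - W)*(-4) - 2 = (28 + 4*W) - 2 = 26 + 4*W)
(U(182/67) - 46371)*(B(212) + x(199, 101)) = ((182/67)**2 - 46371)*(4*212 + (26 + 4*199)) = ((182*(1/67))**2 - 46371)*(848 + (26 + 796)) = ((182/67)**2 - 46371)*(848 + 822) = (33124/4489 - 46371)*1670 = -208126295/4489*1670 = -347570912650/4489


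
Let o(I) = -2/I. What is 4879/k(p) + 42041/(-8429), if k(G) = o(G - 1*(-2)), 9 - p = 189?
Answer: 3660091058/8429 ≈ 4.3423e+5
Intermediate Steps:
p = -180 (p = 9 - 1*189 = 9 - 189 = -180)
k(G) = -2/(2 + G) (k(G) = -2/(G - 1*(-2)) = -2/(G + 2) = -2/(2 + G))
4879/k(p) + 42041/(-8429) = 4879/((-2/(2 - 180))) + 42041/(-8429) = 4879/((-2/(-178))) + 42041*(-1/8429) = 4879/((-2*(-1/178))) - 42041/8429 = 4879/(1/89) - 42041/8429 = 4879*89 - 42041/8429 = 434231 - 42041/8429 = 3660091058/8429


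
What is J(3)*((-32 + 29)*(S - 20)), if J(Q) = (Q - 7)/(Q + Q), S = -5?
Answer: -50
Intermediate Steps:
J(Q) = (-7 + Q)/(2*Q) (J(Q) = (-7 + Q)/((2*Q)) = (-7 + Q)*(1/(2*Q)) = (-7 + Q)/(2*Q))
J(3)*((-32 + 29)*(S - 20)) = ((1/2)*(-7 + 3)/3)*((-32 + 29)*(-5 - 20)) = ((1/2)*(1/3)*(-4))*(-3*(-25)) = -2/3*75 = -50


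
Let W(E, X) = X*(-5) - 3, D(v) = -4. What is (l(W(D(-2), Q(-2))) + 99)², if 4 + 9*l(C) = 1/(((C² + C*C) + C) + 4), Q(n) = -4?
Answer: 282294566596/29062881 ≈ 9713.2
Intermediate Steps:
W(E, X) = -3 - 5*X (W(E, X) = -5*X - 3 = -3 - 5*X)
l(C) = -4/9 + 1/(9*(4 + C + 2*C²)) (l(C) = -4/9 + 1/(9*(((C² + C*C) + C) + 4)) = -4/9 + 1/(9*(((C² + C²) + C) + 4)) = -4/9 + 1/(9*((2*C² + C) + 4)) = -4/9 + 1/(9*((C + 2*C²) + 4)) = -4/9 + 1/(9*(4 + C + 2*C²)))
(l(W(D(-2), Q(-2))) + 99)² = ((-15 - 8*(-3 - 5*(-4))² - 4*(-3 - 5*(-4)))/(9*(4 + (-3 - 5*(-4)) + 2*(-3 - 5*(-4))²)) + 99)² = ((-15 - 8*(-3 + 20)² - 4*(-3 + 20))/(9*(4 + (-3 + 20) + 2*(-3 + 20)²)) + 99)² = ((-15 - 8*17² - 4*17)/(9*(4 + 17 + 2*17²)) + 99)² = ((-15 - 8*289 - 68)/(9*(4 + 17 + 2*289)) + 99)² = ((-15 - 2312 - 68)/(9*(4 + 17 + 578)) + 99)² = ((⅑)*(-2395)/599 + 99)² = ((⅑)*(1/599)*(-2395) + 99)² = (-2395/5391 + 99)² = (531314/5391)² = 282294566596/29062881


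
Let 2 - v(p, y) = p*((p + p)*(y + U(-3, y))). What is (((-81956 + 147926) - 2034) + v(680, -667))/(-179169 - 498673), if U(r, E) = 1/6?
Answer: -925127107/1016763 ≈ -909.88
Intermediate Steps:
U(r, E) = ⅙
v(p, y) = 2 - 2*p²*(⅙ + y) (v(p, y) = 2 - p*(p + p)*(y + ⅙) = 2 - p*(2*p)*(⅙ + y) = 2 - p*2*p*(⅙ + y) = 2 - 2*p²*(⅙ + y))
(((-81956 + 147926) - 2034) + v(680, -667))/(-179169 - 498673) = (((-81956 + 147926) - 2034) + (2 - ⅓*680² - 2*(-667)*680²))/(-179169 - 498673) = ((65970 - 2034) + (2 - ⅓*462400 - 2*(-667)*462400))/(-677842) = (63936 + (2 - 462400/3 + 616841600))*(-1/677842) = (63936 + 1850062406/3)*(-1/677842) = (1850254214/3)*(-1/677842) = -925127107/1016763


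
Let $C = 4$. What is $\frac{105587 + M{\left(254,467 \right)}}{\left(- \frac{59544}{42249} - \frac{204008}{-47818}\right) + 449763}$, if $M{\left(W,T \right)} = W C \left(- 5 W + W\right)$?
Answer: $- \frac{312019133211043}{151440862750561} \approx -2.0603$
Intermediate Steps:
$M{\left(W,T \right)} = - 16 W^{2}$ ($M{\left(W,T \right)} = W 4 \left(- 5 W + W\right) = 4 W \left(- 4 W\right) = - 16 W^{2}$)
$\frac{105587 + M{\left(254,467 \right)}}{\left(- \frac{59544}{42249} - \frac{204008}{-47818}\right) + 449763} = \frac{105587 - 16 \cdot 254^{2}}{\left(- \frac{59544}{42249} - \frac{204008}{-47818}\right) + 449763} = \frac{105587 - 1032256}{\left(\left(-59544\right) \frac{1}{42249} - - \frac{102004}{23909}\right) + 449763} = \frac{105587 - 1032256}{\left(- \frac{19848}{14083} + \frac{102004}{23909}\right) + 449763} = - \frac{926669}{\frac{961976500}{336710447} + 449763} = - \frac{926669}{\frac{151440862750561}{336710447}} = \left(-926669\right) \frac{336710447}{151440862750561} = - \frac{312019133211043}{151440862750561}$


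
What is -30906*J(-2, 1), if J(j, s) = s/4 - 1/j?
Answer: -46359/2 ≈ -23180.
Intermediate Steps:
J(j, s) = -1/j + s/4 (J(j, s) = s*(1/4) - 1/j = s/4 - 1/j = -1/j + s/4)
-30906*J(-2, 1) = -30906*(-1/(-2) + (1/4)*1) = -30906*(-1*(-1/2) + 1/4) = -30906*(1/2 + 1/4) = -30906*3/4 = -46359/2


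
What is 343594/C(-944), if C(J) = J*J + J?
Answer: 171797/445096 ≈ 0.38598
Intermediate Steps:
C(J) = J + J² (C(J) = J² + J = J + J²)
343594/C(-944) = 343594/((-944*(1 - 944))) = 343594/((-944*(-943))) = 343594/890192 = 343594*(1/890192) = 171797/445096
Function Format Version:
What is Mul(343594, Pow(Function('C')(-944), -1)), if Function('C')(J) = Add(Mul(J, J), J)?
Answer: Rational(171797, 445096) ≈ 0.38598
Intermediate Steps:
Function('C')(J) = Add(J, Pow(J, 2)) (Function('C')(J) = Add(Pow(J, 2), J) = Add(J, Pow(J, 2)))
Mul(343594, Pow(Function('C')(-944), -1)) = Mul(343594, Pow(Mul(-944, Add(1, -944)), -1)) = Mul(343594, Pow(Mul(-944, -943), -1)) = Mul(343594, Pow(890192, -1)) = Mul(343594, Rational(1, 890192)) = Rational(171797, 445096)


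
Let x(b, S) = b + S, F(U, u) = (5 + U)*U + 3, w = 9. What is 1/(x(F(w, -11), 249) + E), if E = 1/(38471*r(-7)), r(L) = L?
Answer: 269297/101794265 ≈ 0.0026455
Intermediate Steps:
F(U, u) = 3 + U*(5 + U) (F(U, u) = U*(5 + U) + 3 = 3 + U*(5 + U))
E = -1/269297 (E = 1/(38471*(-7)) = (1/38471)*(-⅐) = -1/269297 ≈ -3.7134e-6)
x(b, S) = S + b
1/(x(F(w, -11), 249) + E) = 1/((249 + (3 + 9² + 5*9)) - 1/269297) = 1/((249 + (3 + 81 + 45)) - 1/269297) = 1/((249 + 129) - 1/269297) = 1/(378 - 1/269297) = 1/(101794265/269297) = 269297/101794265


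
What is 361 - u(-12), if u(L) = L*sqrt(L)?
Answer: 361 + 24*I*sqrt(3) ≈ 361.0 + 41.569*I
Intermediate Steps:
u(L) = L**(3/2)
361 - u(-12) = 361 - (-12)**(3/2) = 361 - (-24)*I*sqrt(3) = 361 + 24*I*sqrt(3)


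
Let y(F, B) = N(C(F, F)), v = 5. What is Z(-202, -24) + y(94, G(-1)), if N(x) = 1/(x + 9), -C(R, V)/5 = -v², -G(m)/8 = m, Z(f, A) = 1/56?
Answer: 95/3752 ≈ 0.025320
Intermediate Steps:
Z(f, A) = 1/56
G(m) = -8*m
C(R, V) = 125 (C(R, V) = -(-5)*5² = -(-5)*25 = -5*(-25) = 125)
N(x) = 1/(9 + x)
y(F, B) = 1/134 (y(F, B) = 1/(9 + 125) = 1/134)
Z(-202, -24) + y(94, G(-1)) = 1/56 + 1/134 = 95/3752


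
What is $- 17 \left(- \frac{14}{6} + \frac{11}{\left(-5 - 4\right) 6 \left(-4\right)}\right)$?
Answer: $\frac{8381}{216} \approx 38.801$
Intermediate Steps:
$- 17 \left(- \frac{14}{6} + \frac{11}{\left(-5 - 4\right) 6 \left(-4\right)}\right) = - 17 \left(\left(-14\right) \frac{1}{6} + \frac{11}{\left(-9\right) \left(-24\right)}\right) = - 17 \left(- \frac{7}{3} + \frac{11}{216}\right) = \left(-17\right) \left(- \frac{493}{216}\right) = \frac{8381}{216}$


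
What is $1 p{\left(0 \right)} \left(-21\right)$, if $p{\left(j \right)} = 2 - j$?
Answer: $-42$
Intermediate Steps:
$1 p{\left(0 \right)} \left(-21\right) = 1 \left(2 - 0\right) \left(-21\right) = 1 \left(2 + 0\right) \left(-21\right) = 1 \cdot 2 \left(-21\right) = 2 \left(-21\right) = -42$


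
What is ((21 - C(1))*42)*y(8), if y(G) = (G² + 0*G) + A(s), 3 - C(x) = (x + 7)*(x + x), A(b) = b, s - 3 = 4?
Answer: 101388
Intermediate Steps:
s = 7 (s = 3 + 4 = 7)
C(x) = 3 - 2*x*(7 + x) (C(x) = 3 - (x + 7)*(x + x) = 3 - (7 + x)*2*x = 3 - 2*x*(7 + x))
y(G) = 7 + G² (y(G) = (G² + 0*G) + 7 = (G² + 0) + 7 = G² + 7 = 7 + G²)
((21 - C(1))*42)*y(8) = ((21 - (3 - 14*1 - 2*1²))*42)*(7 + 8²) = ((21 - (3 - 14 - 2*1))*42)*(7 + 64) = ((21 - (3 - 14 - 2))*42)*71 = ((21 - 1*(-13))*42)*71 = ((21 + 13)*42)*71 = (34*42)*71 = 1428*71 = 101388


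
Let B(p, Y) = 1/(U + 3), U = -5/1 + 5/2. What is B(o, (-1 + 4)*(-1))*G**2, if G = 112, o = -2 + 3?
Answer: 25088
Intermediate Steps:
U = -5/2 (U = -5*1 + 5*(1/2) = -5 + 5/2 = -5/2 ≈ -2.5000)
o = 1
B(p, Y) = 2 (B(p, Y) = 1/(-5/2 + 3) = 1/(1/2) = 2)
B(o, (-1 + 4)*(-1))*G**2 = 2*112**2 = 2*12544 = 25088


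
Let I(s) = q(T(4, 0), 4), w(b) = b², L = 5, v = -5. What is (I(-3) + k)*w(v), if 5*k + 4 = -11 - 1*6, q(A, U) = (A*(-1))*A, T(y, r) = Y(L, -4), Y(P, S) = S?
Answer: -505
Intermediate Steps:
T(y, r) = -4
q(A, U) = -A² (q(A, U) = (-A)*A = -A²)
I(s) = -16 (I(s) = -1*(-4)² = -1*16 = -16)
k = -21/5 (k = -⅘ + (-11 - 1*6)/5 = -⅘ + (-11 - 6)/5 = -⅘ + (⅕)*(-17) = -⅘ - 17/5 = -21/5 ≈ -4.2000)
(I(-3) + k)*w(v) = (-16 - 21/5)*(-5)² = -101/5*25 = -505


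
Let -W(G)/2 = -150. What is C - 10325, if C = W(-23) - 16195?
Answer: -26220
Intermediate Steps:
W(G) = 300 (W(G) = -2*(-150) = 300)
C = -15895 (C = 300 - 16195 = -15895)
C - 10325 = -15895 - 10325 = -26220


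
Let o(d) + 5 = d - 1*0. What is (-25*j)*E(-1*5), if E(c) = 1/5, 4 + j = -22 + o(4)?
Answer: 135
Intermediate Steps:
o(d) = -5 + d (o(d) = -5 + (d - 1*0) = -5 + (d + 0) = -5 + d)
j = -27 (j = -4 + (-22 + (-5 + 4)) = -4 + (-22 - 1) = -4 - 23 = -27)
E(c) = ⅕
(-25*j)*E(-1*5) = -25*(-27)*(⅕) = 675*(⅕) = 135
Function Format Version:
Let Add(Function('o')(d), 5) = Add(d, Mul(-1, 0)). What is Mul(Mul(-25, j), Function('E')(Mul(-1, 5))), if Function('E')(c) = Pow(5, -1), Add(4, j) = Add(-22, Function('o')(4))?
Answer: 135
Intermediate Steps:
Function('o')(d) = Add(-5, d) (Function('o')(d) = Add(-5, Add(d, Mul(-1, 0))) = Add(-5, Add(d, 0)) = Add(-5, d))
j = -27 (j = Add(-4, Add(-22, Add(-5, 4))) = Add(-4, Add(-22, -1)) = Add(-4, -23) = -27)
Function('E')(c) = Rational(1, 5)
Mul(Mul(-25, j), Function('E')(Mul(-1, 5))) = Mul(Mul(-25, -27), Rational(1, 5)) = Mul(675, Rational(1, 5)) = 135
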